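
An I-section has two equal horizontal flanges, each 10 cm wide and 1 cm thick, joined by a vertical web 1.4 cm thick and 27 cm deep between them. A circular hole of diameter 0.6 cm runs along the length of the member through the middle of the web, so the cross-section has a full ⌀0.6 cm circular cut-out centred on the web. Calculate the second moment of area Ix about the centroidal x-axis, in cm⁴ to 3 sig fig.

Ix ≈ 6220 cm⁴

Break the section into simple shapes (no overlaps), measuring from the bottom-left corner of the bounding box.
Bottom flange: 10 × 1, A = 10 cm², y = 0.5 cm, Ī = 0.83333 cm⁴.
Web: 1.4 × 27, A = 37.8 cm², y = 14.5 cm, Ī = 2296.4 cm⁴.
Top flange: 10 × 1, A = 10 cm², y = 28.5 cm, Ī = 0.83333 cm⁴.
Hole (subtracted): ⌀0.6, A = 0.28274 cm², y = 14.5 cm, Ī = 0.0063617 cm⁴.
By symmetry the centroid is at mid-height, ȳ = 14.5 cm.
Transfer each piece to the centroidal x-axis using Ī + A·d² with d = y − 14.5:
  bottom flange: d = -14 cm → contributes +1960.8 cm⁴
  web: d = 0 cm → contributes +2296.4 cm⁴
  top flange: d = 14 cm → contributes +1960.8 cm⁴
  hole: d = 0 cm → contributes −0.0063617 cm⁴
Total I = 6 218 cm⁴.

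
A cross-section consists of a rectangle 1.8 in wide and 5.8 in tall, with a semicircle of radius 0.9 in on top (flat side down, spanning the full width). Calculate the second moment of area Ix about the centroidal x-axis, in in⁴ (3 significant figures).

Ix ≈ 41.6 in⁴

Break the section into simple shapes (no overlaps), measuring from the bottom-left corner of the bounding box.
Rectangular body: 1.8 × 5.8, A = 10.44 in², y = 2.9 in, Ī = 29.267 in⁴.
Semicircular cap: semicircle r = 0.9, A = 1.2723 in², y = 6.182 in, Ī = 0.072012 in⁴.
Centroid: ȳ = ΣA·y / ΣA = 3.2565 in.
Transfer each piece to the centroidal x-axis using Ī + A·d² with d = y − 3.2565:
  rectangular body: d = -0.35653 in → contributes +30.594 in⁴
  semicircular cap: d = 2.9254 in → contributes +10.961 in⁴
Total I = 41.555 in⁴.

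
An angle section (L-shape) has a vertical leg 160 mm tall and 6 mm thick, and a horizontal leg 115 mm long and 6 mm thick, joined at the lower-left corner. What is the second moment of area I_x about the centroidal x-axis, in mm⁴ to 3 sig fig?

I_x ≈ 4.36 × 10⁶ mm⁴

Break the section into simple shapes (no overlaps), measuring from the bottom-left corner of the bounding box.
Vertical leg: 6 × 160, A = 960 mm², y = 80 mm, Ī = 2 048 000 mm⁴.
Horizontal leg (remainder): 109 × 6, A = 654 mm², y = 3 mm, Ī = 1 962 mm⁴.
Centroid: ȳ = ΣA·y / ΣA = 48.799 mm.
Transfer each piece to the centroidal x-axis using Ī + A·d² with d = y − 48.799:
  vertical leg: d = 31.201 mm → contributes +2 982 547 mm⁴
  horizontal leg (remainder): d = -45.799 mm → contributes +1 373 774 mm⁴
Total I = 4 356 321 mm⁴.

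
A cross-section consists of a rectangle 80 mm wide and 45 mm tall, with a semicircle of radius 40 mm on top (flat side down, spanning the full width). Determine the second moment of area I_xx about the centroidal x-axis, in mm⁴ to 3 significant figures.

Split into non-overlapping primitives; take the origin at the lower-left of the bounding box.
Rectangular body: 80 × 45, A = 3 600 mm², y = 22.5 mm, Ī = 607 500 mm⁴.
Semicircular cap: semicircle r = 40, A = 2513.3 mm², y = 61.977 mm, Ī = 280 978 mm⁴.
Centroid: ȳ = ΣA·y / ΣA = 38.729 mm.
Transfer each piece to the centroidal x-axis using Ī + A·d² with d = y − 38.729:
  rectangular body: d = -16.229 mm → contributes +1 555 727 mm⁴
  semicircular cap: d = 23.247 mm → contributes +1 639 213 mm⁴
Total I = 3 194 940 mm⁴.

I_xx ≈ 3.19 × 10⁶ mm⁴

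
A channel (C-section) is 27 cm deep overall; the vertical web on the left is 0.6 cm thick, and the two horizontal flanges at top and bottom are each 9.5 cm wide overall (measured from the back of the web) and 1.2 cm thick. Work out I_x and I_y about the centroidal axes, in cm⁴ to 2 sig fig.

Decompose the section into non-overlapping parts with the origin at the bottom-left of its bounding rectangle.
Web: 0.6 × 27, A = 16.2 cm², y = 13.5 cm, Ī = 984.2 cm⁴.
Top flange (beyond web): 8.9 × 1.2, A = 10.68 cm², y = 26.4 cm, Ī = 1.282 cm⁴.
Bottom flange (beyond web): 8.9 × 1.2, A = 10.68 cm², y = 0.6 cm, Ī = 1.282 cm⁴.
By symmetry the centroid is at mid-height, ȳ = 13.5 cm.
Transfer each piece to the centroidal x-axis using Ī + A·d² with d = y − 13.5:
  web: d = 0 cm → contributes +984.2 cm⁴
  top flange (beyond web): d = 12.9 cm → contributes +1 779 cm⁴
  bottom flange (beyond web): d = -12.9 cm → contributes +1 779 cm⁴
Total I = 4 541 cm⁴.
For the y-axis: x̄ = 3.001 cm.
Repeating about the centroidal y-axis gives I_y = 349.3 cm⁴.

I_x ≈ 4500 cm⁴, I_y ≈ 350 cm⁴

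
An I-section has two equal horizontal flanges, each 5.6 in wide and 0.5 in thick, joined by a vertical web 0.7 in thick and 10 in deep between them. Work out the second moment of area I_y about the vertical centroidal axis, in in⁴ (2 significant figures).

I_y ≈ 15 in⁴

Break the section into simple shapes (no overlaps), measuring from the bottom-left corner of the bounding box.
Bottom flange: 5.6 × 0.5, A = 2.8 in², x = 2.8 in, Ī = 7.317 in⁴.
Web: 0.7 × 10, A = 7 in², x = 2.8 in, Ī = 0.2858 in⁴.
Top flange: 5.6 × 0.5, A = 2.8 in², x = 2.8 in, Ī = 7.317 in⁴.
By symmetry the centroid is at mid-width, x̄ = 2.8 in.
All pieces are centred on the vertical centroidal axis, so I = ΣĪ = 14.92 in⁴.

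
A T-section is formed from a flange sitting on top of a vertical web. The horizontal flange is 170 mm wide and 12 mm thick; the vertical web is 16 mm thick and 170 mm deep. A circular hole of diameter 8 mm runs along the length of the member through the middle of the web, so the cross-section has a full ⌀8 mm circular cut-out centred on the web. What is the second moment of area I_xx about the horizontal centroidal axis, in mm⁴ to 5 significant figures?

I_xx ≈ 1.6151 × 10⁷ mm⁴

Break the section into simple shapes (no overlaps), measuring from the bottom-left corner of the bounding box.
Flange: 170 × 12, A = 2 040 mm², y = 176 mm, Ī = 24 480 mm⁴.
Web: 16 × 170, A = 2 720 mm², y = 85 mm, Ī = 6 550 667 mm⁴.
Hole (subtracted): ⌀8, A = 50.26548 mm², y = 85 mm, Ī = 201.0619 mm⁴.
Centroid: ȳ = ΣA·y / ΣA = 124.4162 mm.
Transfer each piece to the horizontal centroidal axis using Ī + A·d² with d = y − 124.4162:
  flange: d = 51.58377 mm → contributes +5 452 685 mm⁴
  web: d = -39.41623 mm → contributes +10 776 566 mm⁴
  hole: d = -39.41623 mm → contributes −78295.5 mm⁴
Total I = 16 150 956 mm⁴.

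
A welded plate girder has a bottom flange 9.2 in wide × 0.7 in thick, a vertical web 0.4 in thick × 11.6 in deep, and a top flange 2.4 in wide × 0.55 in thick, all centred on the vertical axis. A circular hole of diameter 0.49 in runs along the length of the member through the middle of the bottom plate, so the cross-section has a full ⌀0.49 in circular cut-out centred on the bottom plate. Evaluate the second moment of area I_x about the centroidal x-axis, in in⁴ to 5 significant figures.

Treat the section as a set of non-overlapping primitives; coordinates are from the bounding-box lower-left.
Bottom plate: 9.2 × 0.7, A = 6.44 in², y = 0.35 in, Ī = 0.2629667 in⁴.
Web plate: 0.4 × 11.6, A = 4.64 in², y = 6.5 in, Ī = 52.02987 in⁴.
Top plate: 2.4 × 0.55, A = 1.32 in², y = 12.575 in, Ī = 0.033275 in⁴.
Hole (subtracted): ⌀0.49, A = 0.1885741 in², y = 0.35 in, Ī = 0.00282979 in⁴.
Centroid: ȳ = ΣA·y / ΣA = 4.008295 in.
Transfer each piece to the centroidal x-axis using Ī + A·d² with d = y − 4.008295:
  bottom plate: d = -3.658295 in → contributes +86.45028 in⁴
  web plate: d = 2.491705 in → contributes +80.83774 in⁴
  top plate: d = 8.566705 in → contributes +96.90601 in⁴
  hole: d = -3.658295 in → contributes −2.52654 in⁴
Total I = 261.6675 in⁴.

I_x ≈ 261.67 in⁴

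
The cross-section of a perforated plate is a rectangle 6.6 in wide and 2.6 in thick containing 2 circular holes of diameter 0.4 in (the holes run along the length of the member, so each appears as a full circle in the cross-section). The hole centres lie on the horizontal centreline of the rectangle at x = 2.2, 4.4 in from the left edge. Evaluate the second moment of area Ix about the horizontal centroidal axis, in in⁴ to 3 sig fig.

Ix ≈ 9.66 in⁴

Split into non-overlapping primitives; take the origin at the lower-left of the bounding box.
Plate: 6.6 × 2.6, A = 17.16 in², y = 1.3 in, Ī = 9.6668 in⁴.
Hole 1 (subtracted): ⌀0.4, A = 0.12566 in², y = 1.3 in, Ī = 0.0012566 in⁴.
Hole 2 (subtracted): ⌀0.4, A = 0.12566 in², y = 1.3 in, Ī = 0.0012566 in⁴.
By symmetry the centroid is at mid-height, ȳ = 1.3 in.
All pieces are centred on the horizontal centroidal axis, so I = ΣĪ (holes subtracted) = 9.6643 in⁴.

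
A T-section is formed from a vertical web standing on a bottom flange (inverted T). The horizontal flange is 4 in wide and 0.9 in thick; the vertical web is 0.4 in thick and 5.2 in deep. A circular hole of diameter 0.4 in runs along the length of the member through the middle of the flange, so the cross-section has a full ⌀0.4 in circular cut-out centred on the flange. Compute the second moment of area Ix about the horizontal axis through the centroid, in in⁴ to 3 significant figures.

Ix ≈ 17.0 in⁴

Break the section into simple shapes (no overlaps), measuring from the bottom-left corner of the bounding box.
Flange: 4 × 0.9, A = 3.6 in², y = 0.45 in, Ī = 0.243 in⁴.
Web: 0.4 × 5.2, A = 2.08 in², y = 3.5 in, Ī = 4.6869 in⁴.
Hole (subtracted): ⌀0.4, A = 0.12566 in², y = 0.45 in, Ī = 0.0012566 in⁴.
Centroid: ȳ = ΣA·y / ΣA = 1.5922 in.
Transfer each piece to the horizontal axis through the centroid using Ī + A·d² with d = y − 1.5922:
  flange: d = -1.1422 in → contributes +4.9394 in⁴
  web: d = 1.9078 in → contributes +12.258 in⁴
  hole: d = -1.1422 in → contributes −0.16519 in⁴
Total I = 17.032 in⁴.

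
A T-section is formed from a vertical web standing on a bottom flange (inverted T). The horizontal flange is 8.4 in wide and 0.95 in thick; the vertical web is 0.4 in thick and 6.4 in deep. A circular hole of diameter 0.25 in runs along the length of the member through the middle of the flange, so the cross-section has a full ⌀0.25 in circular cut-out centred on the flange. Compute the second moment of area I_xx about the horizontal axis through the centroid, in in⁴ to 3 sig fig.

I_xx ≈ 35.5 in⁴

Treat the section as a set of non-overlapping primitives; coordinates are from the bounding-box lower-left.
Flange: 8.4 × 0.95, A = 7.98 in², y = 0.475 in, Ī = 0.60016 in⁴.
Web: 0.4 × 6.4, A = 2.56 in², y = 4.15 in, Ī = 8.7381 in⁴.
Hole (subtracted): ⌀0.25, A = 0.049087 in², y = 0.475 in, Ī = 0.00019175 in⁴.
Centroid: ȳ = ΣA·y / ΣA = 1.3718 in.
Transfer each piece to the horizontal axis through the centroid using Ī + A·d² with d = y − 1.3718:
  flange: d = -0.89678 in → contributes +7.0177 in⁴
  web: d = 2.7782 in → contributes +28.498 in⁴
  hole: d = -0.89678 in → contributes −0.039668 in⁴
Total I = 35.476 in⁴.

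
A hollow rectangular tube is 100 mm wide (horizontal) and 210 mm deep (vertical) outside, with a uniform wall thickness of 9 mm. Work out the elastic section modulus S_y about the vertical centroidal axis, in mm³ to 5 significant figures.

S_y ≈ 1.7356 × 10⁵ mm³

Break the section into simple shapes (no overlaps), measuring from the bottom-left corner of the bounding box.
Outer rectangle: 100 × 210, A = 21 000 mm², x = 50 mm, Ī = 17 500 000 mm⁴.
Inner void (subtracted): 82 × 192, A = 15 744 mm², x = 50 mm, Ī = 8 821 888 mm⁴.
By symmetry the centroid is at mid-width, x̄ = 50 mm.
All pieces are centred on the vertical centroidal axis, so I = ΣĪ (holes subtracted) = 8 678 112 mm⁴.
Extreme fibre distance c = 50 mm; S = I/c = 173562.2 mm³.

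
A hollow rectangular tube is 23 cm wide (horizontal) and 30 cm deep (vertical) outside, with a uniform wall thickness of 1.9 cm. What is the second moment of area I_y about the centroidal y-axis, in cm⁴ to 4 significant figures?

Decompose the section into non-overlapping parts with the origin at the bottom-left of its bounding rectangle.
Outer rectangle: 23 × 30, A = 690 cm², x = 11.5 cm, Ī = 30417.5 cm⁴.
Inner void (subtracted): 19.2 × 26.2, A = 503.04 cm², x = 11.5 cm, Ī = 15453.4 cm⁴.
By symmetry the centroid is at mid-width, x̄ = 11.5 cm.
All pieces are centred on the centroidal y-axis, so I = ΣĪ (holes subtracted) = 14964.1 cm⁴.

I_y ≈ 1.496 × 10⁴ cm⁴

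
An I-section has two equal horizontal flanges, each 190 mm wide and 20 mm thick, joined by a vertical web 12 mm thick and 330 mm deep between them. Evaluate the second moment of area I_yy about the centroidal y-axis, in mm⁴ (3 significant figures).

I_yy ≈ 2.29 × 10⁷ mm⁴

Break the section into simple shapes (no overlaps), measuring from the bottom-left corner of the bounding box.
Bottom flange: 190 × 20, A = 3 800 mm², x = 95 mm, Ī = 11 431 667 mm⁴.
Web: 12 × 330, A = 3 960 mm², x = 95 mm, Ī = 47 520 mm⁴.
Top flange: 190 × 20, A = 3 800 mm², x = 95 mm, Ī = 11 431 667 mm⁴.
By symmetry the centroid is at mid-width, x̄ = 95 mm.
All pieces are centred on the centroidal y-axis, so I = ΣĪ = 22 910 853 mm⁴.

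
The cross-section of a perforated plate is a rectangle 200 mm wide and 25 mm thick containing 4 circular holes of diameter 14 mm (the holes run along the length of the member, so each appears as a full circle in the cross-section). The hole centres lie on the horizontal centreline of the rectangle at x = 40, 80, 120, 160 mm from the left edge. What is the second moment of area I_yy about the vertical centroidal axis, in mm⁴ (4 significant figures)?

Break the section into simple shapes (no overlaps), measuring from the bottom-left corner of the bounding box.
Plate: 200 × 25, A = 5 000 mm², x = 100 mm, Ī = 16 666 667 mm⁴.
Hole 1 (subtracted): ⌀14, A = 153.938 mm², x = 40 mm, Ī = 1885.74 mm⁴.
Hole 2 (subtracted): ⌀14, A = 153.938 mm², x = 80 mm, Ī = 1885.74 mm⁴.
Hole 3 (subtracted): ⌀14, A = 153.938 mm², x = 120 mm, Ī = 1885.74 mm⁴.
Hole 4 (subtracted): ⌀14, A = 153.938 mm², x = 160 mm, Ī = 1885.74 mm⁴.
By symmetry the centroid is at mid-width, x̄ = 100 mm.
Transfer each piece to the vertical centroidal axis using Ī + A·d² with d = x − 100:
  plate: d = 0 mm → contributes +16 666 667 mm⁴
  hole 1: d = -60 mm → contributes −556 063 mm⁴
  hole 2: d = -20 mm → contributes −63 461 mm⁴
  hole 3: d = 20 mm → contributes −63 461 mm⁴
  hole 4: d = 60 mm → contributes −556 063 mm⁴
Total I = 15 427 619 mm⁴.

I_yy ≈ 1.543 × 10⁷ mm⁴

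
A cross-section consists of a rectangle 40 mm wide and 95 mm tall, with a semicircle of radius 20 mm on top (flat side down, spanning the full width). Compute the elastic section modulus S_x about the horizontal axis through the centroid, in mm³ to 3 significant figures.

Break the section into simple shapes (no overlaps), measuring from the bottom-left corner of the bounding box.
Rectangular body: 40 × 95, A = 3 800 mm², y = 47.5 mm, Ī = 2 857 917 mm⁴.
Semicircular cap: semicircle r = 20, A = 628.32 mm², y = 103.49 mm, Ī = 17 561 mm⁴.
Centroid: ȳ = ΣA·y / ΣA = 55.444 mm.
Transfer each piece to the horizontal axis through the centroid using Ī + A·d² with d = y − 55.444:
  rectangular body: d = -7.944 mm → contributes +3 097 722 mm⁴
  semicircular cap: d = 48.044 mm → contributes +1 467 880 mm⁴
Total I = 4 565 602 mm⁴.
Extreme fibre distance c = 59.556 mm; S = I/c = 76 661 mm³.

S_x ≈ 7.67 × 10⁴ mm³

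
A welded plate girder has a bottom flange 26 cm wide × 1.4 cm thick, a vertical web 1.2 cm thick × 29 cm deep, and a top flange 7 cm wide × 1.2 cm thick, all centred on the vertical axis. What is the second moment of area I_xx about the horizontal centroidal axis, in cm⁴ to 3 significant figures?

I_xx ≈ 1.05 × 10⁴ cm⁴

Decompose the section into non-overlapping parts with the origin at the bottom-left of its bounding rectangle.
Bottom plate: 26 × 1.4, A = 36.4 cm², y = 0.7 cm, Ī = 5.9453 cm⁴.
Web plate: 1.2 × 29, A = 34.8 cm², y = 15.9 cm, Ī = 2438.9 cm⁴.
Top plate: 7 × 1.2, A = 8.4 cm², y = 31 cm, Ī = 1.008 cm⁴.
Centroid: ȳ = ΣA·y / ΣA = 10.543 cm.
Transfer each piece to the horizontal centroidal axis using Ī + A·d² with d = y − 10.543:
  bottom plate: d = -9.8427 cm → contributes +3532.3 cm⁴
  web plate: d = 5.3573 cm → contributes +3437.7 cm⁴
  top plate: d = 20.457 cm → contributes +3516.4 cm⁴
Total I = 10 486 cm⁴.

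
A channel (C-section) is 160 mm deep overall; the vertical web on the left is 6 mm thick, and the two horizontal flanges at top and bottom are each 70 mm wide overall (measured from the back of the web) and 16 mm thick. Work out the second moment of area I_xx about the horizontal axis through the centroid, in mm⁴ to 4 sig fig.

I_xx ≈ 1.271 × 10⁷ mm⁴

Break the section into simple shapes (no overlaps), measuring from the bottom-left corner of the bounding box.
Web: 6 × 160, A = 960 mm², y = 80 mm, Ī = 2 048 000 mm⁴.
Top flange (beyond web): 64 × 16, A = 1 024 mm², y = 152 mm, Ī = 21845.3 mm⁴.
Bottom flange (beyond web): 64 × 16, A = 1 024 mm², y = 8 mm, Ī = 21845.3 mm⁴.
By symmetry the centroid is at mid-height, ȳ = 80 mm.
Transfer each piece to the horizontal axis through the centroid using Ī + A·d² with d = y − 80:
  web: d = 0 mm → contributes +2 048 000 mm⁴
  top flange (beyond web): d = 72 mm → contributes +5 330 261 mm⁴
  bottom flange (beyond web): d = -72 mm → contributes +5 330 261 mm⁴
Total I = 12 708 523 mm⁴.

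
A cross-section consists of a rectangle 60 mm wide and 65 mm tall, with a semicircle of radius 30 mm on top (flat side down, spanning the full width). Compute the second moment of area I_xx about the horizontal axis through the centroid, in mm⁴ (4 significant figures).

I_xx ≈ 3.585 × 10⁶ mm⁴

Decompose the section into non-overlapping parts with the origin at the bottom-left of its bounding rectangle.
Rectangular body: 60 × 65, A = 3 900 mm², y = 32.5 mm, Ī = 1 373 125 mm⁴.
Semicircular cap: semicircle r = 30, A = 1413.72 mm², y = 77.7324 mm, Ī = 88903.1 mm⁴.
Centroid: ȳ = ΣA·y / ΣA = 44.5341 mm.
Transfer each piece to the horizontal axis through the centroid using Ī + A·d² with d = y − 44.5341:
  rectangular body: d = -12.0341 mm → contributes +1 937 921 mm⁴
  semicircular cap: d = 33.1983 mm → contributes +1 646 998 mm⁴
Total I = 3 584 920 mm⁴.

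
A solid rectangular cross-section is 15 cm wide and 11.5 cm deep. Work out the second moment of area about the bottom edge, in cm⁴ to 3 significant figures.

The section: 15 × 11.5, A = 172.5 cm², y = 5.75 cm, Ī = 1901.1 cm⁴.
Transfer it to a horizontal axis along the bottom face using Ī + A·d² with d = y − 0:
  the section: d = 5.75 cm → contributes +7604.4 cm⁴
Total I = 7604.4 cm⁴.

I_base ≈ 7600 cm⁴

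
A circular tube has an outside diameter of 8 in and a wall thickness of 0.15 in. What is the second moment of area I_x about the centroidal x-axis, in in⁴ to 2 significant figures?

I_x ≈ 29 in⁴

Treat the section as a set of non-overlapping primitives; coordinates are from the bounding-box lower-left.
Outer circle: ⌀8, A = 50.27 in², y = 4 in, Ī = 201.1 in⁴.
Bore (subtracted): ⌀7.7, A = 46.57 in², y = 4 in, Ī = 172.6 in⁴.
By symmetry the centroid is at mid-height, ȳ = 4 in.
All pieces are centred on the centroidal x-axis, so I = ΣĪ (holes subtracted) = 28.5 in⁴.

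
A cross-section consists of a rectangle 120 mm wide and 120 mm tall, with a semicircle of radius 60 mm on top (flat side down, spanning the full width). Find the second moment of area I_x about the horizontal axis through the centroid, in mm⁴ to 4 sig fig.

Break the section into simple shapes (no overlaps), measuring from the bottom-left corner of the bounding box.
Rectangular body: 120 × 120, A = 14 400 mm², y = 60 mm, Ī = 17 280 000 mm⁴.
Semicircular cap: semicircle r = 60, A = 5654.87 mm², y = 145.465 mm, Ī = 1 422 450 mm⁴.
Centroid: ȳ = ΣA·y / ΣA = 84.0985 mm.
Transfer each piece to the horizontal axis through the centroid using Ī + A·d² with d = y − 84.0985:
  rectangular body: d = -24.0985 mm → contributes +25 642 616 mm⁴
  semicircular cap: d = 61.3663 mm → contributes +22 717 677 mm⁴
Total I = 48 360 293 mm⁴.

I_x ≈ 4.836 × 10⁷ mm⁴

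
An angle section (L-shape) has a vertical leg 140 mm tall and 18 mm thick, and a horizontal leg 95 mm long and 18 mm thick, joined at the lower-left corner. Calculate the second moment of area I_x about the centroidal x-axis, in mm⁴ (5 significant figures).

Split into non-overlapping primitives; take the origin at the lower-left of the bounding box.
Vertical leg: 18 × 140, A = 2 520 mm², y = 70 mm, Ī = 4 116 000 mm⁴.
Horizontal leg (remainder): 77 × 18, A = 1 386 mm², y = 9 mm, Ī = 37 422 mm⁴.
Centroid: ȳ = ΣA·y / ΣA = 48.35484 mm.
Transfer each piece to the centroidal x-axis using Ī + A·d² with d = y − 48.35484:
  vertical leg: d = 21.64516 mm → contributes +5 296 653 mm⁴
  horizontal leg (remainder): d = -39.35484 mm → contributes +2 184 063 mm⁴
Total I = 7 480 716 mm⁴.

I_x ≈ 7.4807 × 10⁶ mm⁴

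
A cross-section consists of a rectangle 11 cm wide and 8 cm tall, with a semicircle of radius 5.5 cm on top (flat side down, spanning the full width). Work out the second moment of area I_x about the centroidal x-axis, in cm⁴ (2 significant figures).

Decompose the section into non-overlapping parts with the origin at the bottom-left of its bounding rectangle.
Rectangular body: 11 × 8, A = 88 cm², y = 4 cm, Ī = 469.3 cm⁴.
Semicircular cap: semicircle r = 5.5, A = 47.52 cm², y = 10.33 cm, Ī = 100.4 cm⁴.
Centroid: ȳ = ΣA·y / ΣA = 6.221 cm.
Transfer each piece to the centroidal x-axis using Ī + A·d² with d = y − 6.221:
  rectangular body: d = -2.221 cm → contributes +903.4 cm⁴
  semicircular cap: d = 4.113 cm → contributes +904.4 cm⁴
Total I = 1 808 cm⁴.

I_x ≈ 1800 cm⁴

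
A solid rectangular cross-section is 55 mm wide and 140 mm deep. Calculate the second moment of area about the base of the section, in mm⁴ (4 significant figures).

The section: 55 × 140, A = 7 700 mm², y = 70 mm, Ī = 12 576 667 mm⁴.
Transfer it to the base of the section using Ī + A·d² with d = y − 0:
  the section: d = 70 mm → contributes +50 306 667 mm⁴
Total I = 50 306 667 mm⁴.

I_base ≈ 5.031 × 10⁷ mm⁴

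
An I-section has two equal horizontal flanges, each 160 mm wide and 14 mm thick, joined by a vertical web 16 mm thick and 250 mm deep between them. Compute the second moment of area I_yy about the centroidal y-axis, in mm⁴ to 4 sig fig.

I_yy ≈ 9.643 × 10⁶ mm⁴

Break the section into simple shapes (no overlaps), measuring from the bottom-left corner of the bounding box.
Bottom flange: 160 × 14, A = 2 240 mm², x = 80 mm, Ī = 4 778 667 mm⁴.
Web: 16 × 250, A = 4 000 mm², x = 80 mm, Ī = 85333.3 mm⁴.
Top flange: 160 × 14, A = 2 240 mm², x = 80 mm, Ī = 4 778 667 mm⁴.
By symmetry the centroid is at mid-width, x̄ = 80 mm.
All pieces are centred on the centroidal y-axis, so I = ΣĪ = 9 642 667 mm⁴.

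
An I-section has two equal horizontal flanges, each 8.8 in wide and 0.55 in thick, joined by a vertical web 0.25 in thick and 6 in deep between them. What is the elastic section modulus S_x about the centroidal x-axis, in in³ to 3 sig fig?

S_x ≈ 30.6 in³

Decompose the section into non-overlapping parts with the origin at the bottom-left of its bounding rectangle.
Bottom flange: 8.8 × 0.55, A = 4.84 in², y = 0.275 in, Ī = 0.12201 in⁴.
Web: 0.25 × 6, A = 1.5 in², y = 3.55 in, Ī = 4.5 in⁴.
Top flange: 8.8 × 0.55, A = 4.84 in², y = 6.825 in, Ī = 0.12201 in⁴.
By symmetry the centroid is at mid-height, ȳ = 3.55 in.
Transfer each piece to the centroidal x-axis using Ī + A·d² with d = y − 3.55:
  bottom flange: d = -3.275 in → contributes +52.034 in⁴
  web: d = 0 in → contributes +4.5 in⁴
  top flange: d = 3.275 in → contributes +52.034 in⁴
Total I = 108.57 in⁴.
Extreme fibre distance c = 3.55 in; S = I/c = 30.583 in³.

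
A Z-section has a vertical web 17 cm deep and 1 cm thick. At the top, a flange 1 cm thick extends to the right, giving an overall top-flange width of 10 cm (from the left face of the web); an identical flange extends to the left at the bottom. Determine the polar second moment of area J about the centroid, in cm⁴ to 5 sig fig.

Break the section into simple shapes (no overlaps), measuring from the bottom-left corner of the bounding box.
Web: 1 × 17, A = 17 cm², y = 8.5 cm, Ī = 409.4167 cm⁴.
Top flange (beyond web): 9 × 1, A = 9 cm², y = 16.5 cm, Ī = 0.75 cm⁴.
Bottom flange (beyond web): 9 × 1, A = 9 cm², y = 0.5 cm, Ī = 0.75 cm⁴.
Centroid: ȳ = ΣA·y / ΣA = 8.5 cm.
Transfer each piece to the centroidal x-axis using Ī + A·d² with d = y − 8.5:
  web: d = 0 cm → contributes +409.4167 cm⁴
  top flange (beyond web): d = 8 cm → contributes +576.75 cm⁴
  bottom flange (beyond web): d = -8 cm → contributes +576.75 cm⁴
Total I = 1562.917 cm⁴.
For the y-axis: x̄ = 9.5 cm.
Repeating about the centroidal y-axis gives I_y = 572.9167 cm⁴.
Polar second moment: J = I_x + I_y = 2135.833 cm⁴.

J ≈ 2135.8 cm⁴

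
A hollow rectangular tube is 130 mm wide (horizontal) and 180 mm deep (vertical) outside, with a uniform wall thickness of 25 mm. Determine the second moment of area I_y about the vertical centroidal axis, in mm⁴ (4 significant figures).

I_y ≈ 2.741 × 10⁷ mm⁴

Treat the section as a set of non-overlapping primitives; coordinates are from the bounding-box lower-left.
Outer rectangle: 130 × 180, A = 23 400 mm², x = 65 mm, Ī = 32 955 000 mm⁴.
Inner void (subtracted): 80 × 130, A = 10 400 mm², x = 65 mm, Ī = 5 546 667 mm⁴.
By symmetry the centroid is at mid-width, x̄ = 65 mm.
All pieces are centred on the vertical centroidal axis, so I = ΣĪ (holes subtracted) = 27 408 333 mm⁴.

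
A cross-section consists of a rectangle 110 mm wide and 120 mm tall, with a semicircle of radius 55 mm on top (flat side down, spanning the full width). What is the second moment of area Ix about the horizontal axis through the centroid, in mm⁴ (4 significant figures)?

Ix ≈ 4.111 × 10⁷ mm⁴

Treat the section as a set of non-overlapping primitives; coordinates are from the bounding-box lower-left.
Rectangular body: 110 × 120, A = 13 200 mm², y = 60 mm, Ī = 15 840 000 mm⁴.
Semicircular cap: semicircle r = 55, A = 4751.66 mm², y = 143.343 mm, Ī = 1 004 345 mm⁴.
Centroid: ȳ = ΣA·y / ΣA = 82.0601 mm.
Transfer each piece to the horizontal axis through the centroid using Ī + A·d² with d = y − 82.0601:
  rectangular body: d = -22.0601 mm → contributes +22 263 780 mm⁴
  semicircular cap: d = 61.2826 mm → contributes +18 849 459 mm⁴
Total I = 41 113 239 mm⁴.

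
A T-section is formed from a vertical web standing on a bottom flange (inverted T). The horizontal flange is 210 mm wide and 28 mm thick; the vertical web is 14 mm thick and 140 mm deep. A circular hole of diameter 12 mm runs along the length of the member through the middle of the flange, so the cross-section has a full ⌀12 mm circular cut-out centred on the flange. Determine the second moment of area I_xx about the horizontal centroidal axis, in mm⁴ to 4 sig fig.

I_xx ≈ 1.391 × 10⁷ mm⁴

Split into non-overlapping primitives; take the origin at the lower-left of the bounding box.
Flange: 210 × 28, A = 5 880 mm², y = 14 mm, Ī = 384 160 mm⁴.
Web: 14 × 140, A = 1 960 mm², y = 98 mm, Ī = 3 201 333 mm⁴.
Hole (subtracted): ⌀12, A = 113.097 mm², y = 14 mm, Ī = 1017.88 mm⁴.
Centroid: ȳ = ΣA·y / ΣA = 35.3074 mm.
Transfer each piece to the horizontal centroidal axis using Ī + A·d² with d = y − 35.3074:
  flange: d = -21.3074 mm → contributes +3 053 704 mm⁴
  web: d = 62.6926 mm → contributes +10 904 850 mm⁴
  hole: d = -21.3074 mm → contributes −52364.5 mm⁴
Total I = 13 906 190 mm⁴.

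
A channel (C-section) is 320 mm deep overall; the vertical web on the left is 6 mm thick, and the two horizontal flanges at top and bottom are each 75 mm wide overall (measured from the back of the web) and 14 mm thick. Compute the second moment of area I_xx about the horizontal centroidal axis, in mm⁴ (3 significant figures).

I_xx ≈ 6.16 × 10⁷ mm⁴

Decompose the section into non-overlapping parts with the origin at the bottom-left of its bounding rectangle.
Web: 6 × 320, A = 1 920 mm², y = 160 mm, Ī = 16 384 000 mm⁴.
Top flange (beyond web): 69 × 14, A = 966 mm², y = 313 mm, Ī = 15 778 mm⁴.
Bottom flange (beyond web): 69 × 14, A = 966 mm², y = 7 mm, Ī = 15 778 mm⁴.
By symmetry the centroid is at mid-height, ȳ = 160 mm.
Transfer each piece to the horizontal centroidal axis using Ī + A·d² with d = y − 160:
  web: d = 0 mm → contributes +16 384 000 mm⁴
  top flange (beyond web): d = 153 mm → contributes +22 628 872 mm⁴
  bottom flange (beyond web): d = -153 mm → contributes +22 628 872 mm⁴
Total I = 61 641 744 mm⁴.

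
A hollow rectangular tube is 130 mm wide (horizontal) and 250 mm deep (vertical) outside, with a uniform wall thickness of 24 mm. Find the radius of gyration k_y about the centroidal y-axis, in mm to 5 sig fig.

Decompose the section into non-overlapping parts with the origin at the bottom-left of its bounding rectangle.
Outer rectangle: 130 × 250, A = 32 500 mm², x = 65 mm, Ī = 45 770 833 mm⁴.
Inner void (subtracted): 82 × 202, A = 16 564 mm², x = 65 mm, Ī = 9 281 361 mm⁴.
By symmetry the centroid is at mid-width, x̄ = 65 mm.
All pieces are centred on the centroidal y-axis, so I = ΣĪ (holes subtracted) = 36 489 472 mm⁴.
Radius of gyration: k = √(I/A) = √(36 489 472 / 15 936) = 47.85134 mm.

k_y ≈ 47.851 mm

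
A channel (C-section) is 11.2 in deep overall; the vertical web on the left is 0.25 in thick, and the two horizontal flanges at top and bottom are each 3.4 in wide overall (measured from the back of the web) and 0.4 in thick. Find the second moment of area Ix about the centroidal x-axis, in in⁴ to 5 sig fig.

Ix ≈ 102.79 in⁴

Break the section into simple shapes (no overlaps), measuring from the bottom-left corner of the bounding box.
Web: 0.25 × 11.2, A = 2.8 in², y = 5.6 in, Ī = 29.26933 in⁴.
Top flange (beyond web): 3.15 × 0.4, A = 1.26 in², y = 11 in, Ī = 0.0168 in⁴.
Bottom flange (beyond web): 3.15 × 0.4, A = 1.26 in², y = 0.2 in, Ī = 0.0168 in⁴.
By symmetry the centroid is at mid-height, ȳ = 5.6 in.
Transfer each piece to the centroidal x-axis using Ī + A·d² with d = y − 5.6:
  web: d = 0 in → contributes +29.26933 in⁴
  top flange (beyond web): d = 5.4 in → contributes +36.7584 in⁴
  bottom flange (beyond web): d = -5.4 in → contributes +36.7584 in⁴
Total I = 102.7861 in⁴.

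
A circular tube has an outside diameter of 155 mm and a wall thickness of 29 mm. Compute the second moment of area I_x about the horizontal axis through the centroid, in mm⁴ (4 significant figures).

Treat the section as a set of non-overlapping primitives; coordinates are from the bounding-box lower-left.
Outer circle: ⌀155, A = 18869.2 mm², y = 77.5 mm, Ī = 28 333 269 mm⁴.
Bore (subtracted): ⌀97, A = 7389.81 mm², y = 77.5 mm, Ī = 4 345 671 mm⁴.
By symmetry the centroid is at mid-height, ȳ = 77.5 mm.
All pieces are centred on the horizontal axis through the centroid, so I = ΣĪ (holes subtracted) = 23 987 599 mm⁴.

I_x ≈ 2.399 × 10⁷ mm⁴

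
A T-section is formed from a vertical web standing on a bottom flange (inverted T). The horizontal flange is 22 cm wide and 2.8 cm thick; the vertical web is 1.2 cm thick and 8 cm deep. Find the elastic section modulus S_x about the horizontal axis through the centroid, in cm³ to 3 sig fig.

Treat the section as a set of non-overlapping primitives; coordinates are from the bounding-box lower-left.
Flange: 22 × 2.8, A = 61.6 cm², y = 1.4 cm, Ī = 40.245 cm⁴.
Web: 1.2 × 8, A = 9.6 cm², y = 6.8 cm, Ī = 51.2 cm⁴.
Centroid: ȳ = ΣA·y / ΣA = 2.1281 cm.
Transfer each piece to the horizontal axis through the centroid using Ī + A·d² with d = y − 2.1281:
  flange: d = -0.72809 cm → contributes +72.9 cm⁴
  web: d = 4.6719 cm → contributes +260.74 cm⁴
Total I = 333.64 cm⁴.
Extreme fibre distance c = 8.6719 cm; S = I/c = 38.473 cm³.

S_x ≈ 38.5 cm³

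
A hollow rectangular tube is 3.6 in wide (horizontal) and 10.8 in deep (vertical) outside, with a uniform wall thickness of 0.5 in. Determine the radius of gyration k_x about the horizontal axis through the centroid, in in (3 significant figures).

Decompose the section into non-overlapping parts with the origin at the bottom-left of its bounding rectangle.
Outer rectangle: 3.6 × 10.8, A = 38.88 in², y = 5.4 in, Ī = 377.91 in⁴.
Inner void (subtracted): 2.6 × 9.8, A = 25.48 in², y = 5.4 in, Ī = 203.92 in⁴.
By symmetry the centroid is at mid-height, ȳ = 5.4 in.
All pieces are centred on the horizontal axis through the centroid, so I = ΣĪ (holes subtracted) = 173.99 in⁴.
Radius of gyration: k = √(I/A) = √(173.99 / 13.4) = 3.6034 in.

k_x ≈ 3.60 in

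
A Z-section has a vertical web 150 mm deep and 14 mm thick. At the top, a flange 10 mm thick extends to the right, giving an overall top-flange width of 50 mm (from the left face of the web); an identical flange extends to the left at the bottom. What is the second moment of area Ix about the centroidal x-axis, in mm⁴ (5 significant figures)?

Ix ≈ 7.4715 × 10⁶ mm⁴

Treat the section as a set of non-overlapping primitives; coordinates are from the bounding-box lower-left.
Web: 14 × 150, A = 2 100 mm², y = 75 mm, Ī = 3 937 500 mm⁴.
Top flange (beyond web): 36 × 10, A = 360 mm², y = 145 mm, Ī = 3 000 mm⁴.
Bottom flange (beyond web): 36 × 10, A = 360 mm², y = 5 mm, Ī = 3 000 mm⁴.
Centroid: ȳ = ΣA·y / ΣA = 75 mm.
Transfer each piece to the centroidal x-axis using Ī + A·d² with d = y − 75:
  web: d = 0 mm → contributes +3 937 500 mm⁴
  top flange (beyond web): d = 70 mm → contributes +1 767 000 mm⁴
  bottom flange (beyond web): d = -70 mm → contributes +1 767 000 mm⁴
Total I = 7 471 500 mm⁴.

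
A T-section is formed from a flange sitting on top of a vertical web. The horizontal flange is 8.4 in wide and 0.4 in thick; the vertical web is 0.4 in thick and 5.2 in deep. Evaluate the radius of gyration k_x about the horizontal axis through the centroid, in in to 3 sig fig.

k_x ≈ 1.65 in

Decompose the section into non-overlapping parts with the origin at the bottom-left of its bounding rectangle.
Flange: 8.4 × 0.4, A = 3.36 in², y = 5.4 in, Ī = 0.0448 in⁴.
Web: 0.4 × 5.2, A = 2.08 in², y = 2.6 in, Ī = 4.6869 in⁴.
Centroid: ȳ = ΣA·y / ΣA = 4.3294 in.
Transfer each piece to the horizontal axis through the centroid using Ī + A·d² with d = y − 4.3294:
  flange: d = 1.0706 in → contributes +3.8959 in⁴
  web: d = -1.7294 in → contributes +10.908 in⁴
Total I = 14.804 in⁴.
Radius of gyration: k = √(I/A) = √(14.804 / 5.44) = 1.6496 in.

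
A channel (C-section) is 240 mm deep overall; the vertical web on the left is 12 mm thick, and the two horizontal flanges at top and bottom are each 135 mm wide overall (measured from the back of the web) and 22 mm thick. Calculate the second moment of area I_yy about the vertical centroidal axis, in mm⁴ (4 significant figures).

Break the section into simple shapes (no overlaps), measuring from the bottom-left corner of the bounding box.
Web: 12 × 240, A = 2 880 mm², x = 6 mm, Ī = 34 560 mm⁴.
Top flange (beyond web): 123 × 22, A = 2 706 mm², x = 73.5 mm, Ī = 3 411 590 mm⁴.
Bottom flange (beyond web): 123 × 22, A = 2 706 mm², x = 73.5 mm, Ī = 3 411 590 mm⁴.
Centroid: x̄ = ΣA·x / ΣA = 50.0557 mm.
Transfer each piece to the vertical centroidal axis using Ī + A·d² with d = x − 50.0557:
  web: d = -44.0557 mm → contributes +5 624 370 mm⁴
  top flange (beyond web): d = 23.4443 mm → contributes +4 898 900 mm⁴
  bottom flange (beyond web): d = 23.4443 mm → contributes +4 898 900 mm⁴
Total I = 15 422 170 mm⁴.

I_yy ≈ 1.542 × 10⁷ mm⁴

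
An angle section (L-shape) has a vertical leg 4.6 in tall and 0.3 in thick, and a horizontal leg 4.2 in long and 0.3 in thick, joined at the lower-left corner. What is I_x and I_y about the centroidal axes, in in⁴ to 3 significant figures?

Break the section into simple shapes (no overlaps), measuring from the bottom-left corner of the bounding box.
Vertical leg: 0.3 × 4.6, A = 1.38 in², y = 2.3 in, Ī = 2.4334 in⁴.
Horizontal leg (remainder): 3.9 × 0.3, A = 1.17 in², y = 0.15 in, Ī = 0.008775 in⁴.
Centroid: ȳ = ΣA·y / ΣA = 1.3135 in.
Transfer each piece to the centroidal x-axis using Ī + A·d² with d = y − 1.3135:
  vertical leg: d = 0.98647 in → contributes +3.7763 in⁴
  horizontal leg (remainder): d = -1.1635 in → contributes +1.5927 in⁴
Total I = 5.369 in⁴.
For the y-axis: x̄ = 1.1135 in.
Repeating about the centroidal y-axis gives I_y = 4.2856 in⁴.

I_x ≈ 5.37 in⁴, I_y ≈ 4.29 in⁴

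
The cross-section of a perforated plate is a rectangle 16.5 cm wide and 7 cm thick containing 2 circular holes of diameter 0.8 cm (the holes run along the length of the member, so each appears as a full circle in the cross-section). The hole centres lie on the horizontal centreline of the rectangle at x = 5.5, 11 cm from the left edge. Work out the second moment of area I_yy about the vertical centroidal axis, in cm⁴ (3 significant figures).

I_yy ≈ 2610 cm⁴

Break the section into simple shapes (no overlaps), measuring from the bottom-left corner of the bounding box.
Plate: 16.5 × 7, A = 115.5 cm², x = 8.25 cm, Ī = 2620.4 cm⁴.
Hole 1 (subtracted): ⌀0.8, A = 0.50265 cm², x = 5.5 cm, Ī = 0.020106 cm⁴.
Hole 2 (subtracted): ⌀0.8, A = 0.50265 cm², x = 11 cm, Ī = 0.020106 cm⁴.
By symmetry the centroid is at mid-width, x̄ = 8.25 cm.
Transfer each piece to the vertical centroidal axis using Ī + A·d² with d = x − 8.25:
  plate: d = 0 cm → contributes +2620.4 cm⁴
  hole 1: d = -2.75 cm → contributes −3.8214 cm⁴
  hole 2: d = 2.75 cm → contributes −3.8214 cm⁴
Total I = 2612.8 cm⁴.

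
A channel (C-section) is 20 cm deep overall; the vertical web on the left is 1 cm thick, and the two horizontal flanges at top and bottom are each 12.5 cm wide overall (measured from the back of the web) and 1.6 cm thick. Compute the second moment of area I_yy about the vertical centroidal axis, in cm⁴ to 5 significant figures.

I_yy ≈ 913.40 cm⁴

Split into non-overlapping primitives; take the origin at the lower-left of the bounding box.
Web: 1 × 20, A = 20 cm², x = 0.5 cm, Ī = 1.666667 cm⁴.
Top flange (beyond web): 11.5 × 1.6, A = 18.4 cm², x = 6.75 cm, Ī = 202.7833 cm⁴.
Bottom flange (beyond web): 11.5 × 1.6, A = 18.4 cm², x = 6.75 cm, Ī = 202.7833 cm⁴.
Centroid: x̄ = ΣA·x / ΣA = 4.549296 cm.
Transfer each piece to the vertical centroidal axis using Ī + A·d² with d = x − 4.549296:
  web: d = -4.049296 cm → contributes +329.6026 cm⁴
  top flange (beyond web): d = 2.200704 cm → contributes +291.8964 cm⁴
  bottom flange (beyond web): d = 2.200704 cm → contributes +291.8964 cm⁴
Total I = 913.3953 cm⁴.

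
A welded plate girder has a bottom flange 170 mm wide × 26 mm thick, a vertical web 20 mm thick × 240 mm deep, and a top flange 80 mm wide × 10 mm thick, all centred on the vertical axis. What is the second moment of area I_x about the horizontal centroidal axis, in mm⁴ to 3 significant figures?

Decompose the section into non-overlapping parts with the origin at the bottom-left of its bounding rectangle.
Bottom plate: 170 × 26, A = 4 420 mm², y = 13 mm, Ī = 248 993 mm⁴.
Web plate: 20 × 240, A = 4 800 mm², y = 146 mm, Ī = 23 040 000 mm⁴.
Top plate: 80 × 10, A = 800 mm², y = 271 mm, Ī = 6666.7 mm⁴.
Centroid: ȳ = ΣA·y / ΣA = 97.311 mm.
Transfer each piece to the horizontal centroidal axis using Ī + A·d² with d = y − 97.311:
  bottom plate: d = -84.311 mm → contributes +31 668 158 mm⁴
  web plate: d = 48.689 mm → contributes +34 418 794 mm⁴
  top plate: d = 173.69 mm → contributes +24 140 857 mm⁴
Total I = 90 227 809 mm⁴.

I_x ≈ 9.02 × 10⁷ mm⁴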